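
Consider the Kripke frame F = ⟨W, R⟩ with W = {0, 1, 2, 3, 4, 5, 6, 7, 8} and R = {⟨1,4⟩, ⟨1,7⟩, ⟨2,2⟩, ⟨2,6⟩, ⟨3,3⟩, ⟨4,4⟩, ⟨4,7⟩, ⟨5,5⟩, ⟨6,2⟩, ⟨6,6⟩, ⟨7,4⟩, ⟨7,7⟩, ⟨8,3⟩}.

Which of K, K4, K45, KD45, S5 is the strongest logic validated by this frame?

Transitive (axiom 4): yes — every two-step R-path is closed by a direct edge.
Euclidean (axiom 5): yes — any two successors of a common world are R-related.
Serial (axiom D): no — 0 has no R-successor.
Reflexive (axiom T): no — 0 is not related to itself.
So F validates K, K4, K45; KD45 would additionally require R to be serial. The strongest is K45.

K45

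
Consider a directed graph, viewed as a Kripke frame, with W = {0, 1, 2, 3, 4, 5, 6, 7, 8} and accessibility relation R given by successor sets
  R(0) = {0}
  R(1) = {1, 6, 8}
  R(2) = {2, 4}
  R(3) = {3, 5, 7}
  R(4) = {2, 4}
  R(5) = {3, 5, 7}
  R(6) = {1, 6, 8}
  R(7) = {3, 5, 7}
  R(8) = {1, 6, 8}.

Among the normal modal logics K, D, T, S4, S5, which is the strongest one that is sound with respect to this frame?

Serial (axiom D): yes — every world has a successor (e.g. 0 R 0).
Reflexive (axiom T): yes — every world is R-related to itself.
Transitive (axiom 4): yes — every two-step R-path is closed by a direct edge.
Euclidean (axiom 5): yes — any two successors of a common world are R-related.
So F validates K, D, T, S4, S5. The strongest is S5.

S5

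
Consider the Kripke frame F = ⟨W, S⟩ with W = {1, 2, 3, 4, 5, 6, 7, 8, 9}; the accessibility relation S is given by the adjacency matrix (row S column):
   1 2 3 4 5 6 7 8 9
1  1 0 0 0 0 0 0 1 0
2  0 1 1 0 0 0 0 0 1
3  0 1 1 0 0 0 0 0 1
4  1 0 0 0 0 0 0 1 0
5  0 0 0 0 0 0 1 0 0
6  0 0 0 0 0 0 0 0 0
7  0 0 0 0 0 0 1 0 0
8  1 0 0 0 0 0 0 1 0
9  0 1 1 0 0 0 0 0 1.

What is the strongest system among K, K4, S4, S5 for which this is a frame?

Transitive (axiom 4): yes — every two-step S-path is closed by a direct edge.
Reflexive (axiom T): no — 4 is not related to itself.
Euclidean (axiom 5): yes — any two successors of a common world are S-related.
So F validates K, K4; S4 would additionally require S to be reflexive. The strongest is K4.

K4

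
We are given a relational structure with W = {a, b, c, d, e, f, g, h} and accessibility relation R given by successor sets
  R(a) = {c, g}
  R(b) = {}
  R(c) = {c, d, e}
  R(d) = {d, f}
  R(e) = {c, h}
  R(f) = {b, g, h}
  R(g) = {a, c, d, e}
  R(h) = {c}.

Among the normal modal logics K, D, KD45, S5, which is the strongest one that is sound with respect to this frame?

K

Serial (axiom D): no — b has no R-successor.
Euclidean (axiom 5): no — a R c and a R g, but not c R g.
Transitive (axiom 4): no — a R c and c R d, but not a R d.
Reflexive (axiom T): no — a is not related to itself.
So F validates K; D would additionally require R to be serial. The strongest is K.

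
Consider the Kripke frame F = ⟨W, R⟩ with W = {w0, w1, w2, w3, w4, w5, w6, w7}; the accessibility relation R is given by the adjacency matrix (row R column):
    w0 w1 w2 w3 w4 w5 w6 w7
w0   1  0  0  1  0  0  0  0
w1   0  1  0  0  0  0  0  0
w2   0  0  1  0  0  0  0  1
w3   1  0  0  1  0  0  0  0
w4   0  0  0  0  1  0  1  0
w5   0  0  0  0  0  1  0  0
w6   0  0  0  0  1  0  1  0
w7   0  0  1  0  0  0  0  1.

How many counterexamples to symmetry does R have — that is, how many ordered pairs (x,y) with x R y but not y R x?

R is symmetric; there are no such tuples.

0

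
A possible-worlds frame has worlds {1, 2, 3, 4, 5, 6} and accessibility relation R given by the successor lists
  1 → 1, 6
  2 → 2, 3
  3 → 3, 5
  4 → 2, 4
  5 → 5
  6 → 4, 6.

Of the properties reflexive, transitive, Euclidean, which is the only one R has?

Reflexive: yes — every world is R-related to itself.
Transitive: no — 1 R 6 and 6 R 4, but not 1 R 4.
Euclidean: no — 1 R 6 and 1 R 1, but not 6 R 1.
Only reflexive holds.

reflexive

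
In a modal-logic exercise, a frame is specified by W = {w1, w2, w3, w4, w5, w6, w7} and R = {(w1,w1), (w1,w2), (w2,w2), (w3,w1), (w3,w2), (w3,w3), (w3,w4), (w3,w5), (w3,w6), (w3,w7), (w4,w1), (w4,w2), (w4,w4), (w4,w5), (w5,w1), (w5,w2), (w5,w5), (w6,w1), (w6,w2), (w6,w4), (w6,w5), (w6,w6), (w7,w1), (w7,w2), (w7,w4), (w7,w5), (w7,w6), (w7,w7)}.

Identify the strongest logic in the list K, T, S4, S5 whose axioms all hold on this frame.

Reflexive (axiom T): yes — every world is R-related to itself.
Transitive (axiom 4): yes — every two-step R-path is closed by a direct edge.
Euclidean (axiom 5): no — w3 R w1 and w3 R w4, but not w1 R w4.
So F validates K, T, S4; S5 would additionally require R to be Euclidean. The strongest is S4.

S4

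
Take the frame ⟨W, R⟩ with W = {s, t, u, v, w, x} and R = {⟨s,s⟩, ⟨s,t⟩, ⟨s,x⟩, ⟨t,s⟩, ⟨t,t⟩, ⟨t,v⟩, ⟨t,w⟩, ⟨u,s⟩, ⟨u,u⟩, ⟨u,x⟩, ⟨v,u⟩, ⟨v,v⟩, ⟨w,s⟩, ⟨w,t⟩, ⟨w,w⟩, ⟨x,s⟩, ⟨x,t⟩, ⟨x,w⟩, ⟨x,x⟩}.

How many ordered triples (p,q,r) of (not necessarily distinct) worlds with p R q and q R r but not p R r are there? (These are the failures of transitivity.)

13

Enumerating: (s,t,v), (s,t,w), (s,x,w), (t,s,x), (t,v,u), (u,s,t), (u,x,t), (u,x,w), (v,u,s), (v,u,x), (w,s,x), (w,t,v), (x,t,v).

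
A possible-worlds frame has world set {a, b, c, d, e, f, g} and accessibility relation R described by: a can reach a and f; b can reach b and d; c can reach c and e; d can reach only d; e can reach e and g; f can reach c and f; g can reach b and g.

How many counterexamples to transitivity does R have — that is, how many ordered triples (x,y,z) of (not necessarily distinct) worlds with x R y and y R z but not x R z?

5

Enumerating: (a,f,c), (c,e,g), (e,g,b), (f,c,e), (g,b,d).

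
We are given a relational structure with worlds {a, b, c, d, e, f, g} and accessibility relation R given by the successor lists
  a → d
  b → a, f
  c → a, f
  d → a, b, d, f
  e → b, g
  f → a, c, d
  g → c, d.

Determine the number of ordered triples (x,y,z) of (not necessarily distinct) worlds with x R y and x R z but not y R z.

Enumerating: (b,a,a), (b,a,f), (b,f,f), (c,a,a), (c,a,f), (c,f,f), (d,a,a), (d,a,b), (d,a,f), (d,b,b), (d,b,d), (d,f,b), … and 13 more.
Total: 25.

25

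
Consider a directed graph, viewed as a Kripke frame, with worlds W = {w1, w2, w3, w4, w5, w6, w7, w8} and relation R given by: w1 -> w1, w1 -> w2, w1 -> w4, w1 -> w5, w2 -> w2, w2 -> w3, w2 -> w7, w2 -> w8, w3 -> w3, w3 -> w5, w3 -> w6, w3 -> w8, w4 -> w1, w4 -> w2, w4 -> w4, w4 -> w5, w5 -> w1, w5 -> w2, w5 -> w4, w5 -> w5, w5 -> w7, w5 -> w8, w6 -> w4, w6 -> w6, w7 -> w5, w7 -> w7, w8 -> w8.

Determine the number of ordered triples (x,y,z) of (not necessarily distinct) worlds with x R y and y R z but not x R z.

26

Enumerating: (w1,w2,w3), (w1,w2,w7), (w1,w2,w8), (w1,w5,w7), (w1,w5,w8), (w2,w3,w5), (w2,w3,w6), (w2,w7,w5), (w3,w5,w1), (w3,w5,w2), (w3,w5,w4), (w3,w5,w7), … and 14 more.
Total: 26.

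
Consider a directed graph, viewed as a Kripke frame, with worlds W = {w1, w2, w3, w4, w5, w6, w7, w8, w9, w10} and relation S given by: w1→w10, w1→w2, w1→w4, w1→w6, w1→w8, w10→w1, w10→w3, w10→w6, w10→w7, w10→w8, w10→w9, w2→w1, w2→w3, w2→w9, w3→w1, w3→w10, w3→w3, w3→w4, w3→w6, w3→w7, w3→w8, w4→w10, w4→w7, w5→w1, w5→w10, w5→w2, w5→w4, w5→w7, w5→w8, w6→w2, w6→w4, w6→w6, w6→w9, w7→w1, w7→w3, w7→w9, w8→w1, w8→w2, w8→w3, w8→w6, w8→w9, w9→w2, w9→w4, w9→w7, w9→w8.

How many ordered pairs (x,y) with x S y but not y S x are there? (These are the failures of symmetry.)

25

Enumerating: (w1,w4), (w1,w6), (w10,w6), (w10,w7), (w10,w8), (w10,w9), (w2,w3), (w3,w1), (w3,w4), (w3,w6), (w4,w10), (w4,w7), … and 13 more.
Total: 25.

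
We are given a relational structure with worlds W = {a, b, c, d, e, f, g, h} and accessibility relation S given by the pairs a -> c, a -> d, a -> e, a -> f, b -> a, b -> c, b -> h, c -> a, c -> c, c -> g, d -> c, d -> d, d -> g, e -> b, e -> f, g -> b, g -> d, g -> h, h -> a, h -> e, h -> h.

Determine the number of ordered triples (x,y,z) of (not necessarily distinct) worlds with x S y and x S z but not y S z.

Enumerating: (a,c,d), (a,c,e), (a,c,f), (a,d,e), (a,d,f), (a,e,c), (a,e,d), (a,e,e), (a,f,c), (a,f,d), (a,f,e), (a,f,f), … and 27 more.
Total: 39.

39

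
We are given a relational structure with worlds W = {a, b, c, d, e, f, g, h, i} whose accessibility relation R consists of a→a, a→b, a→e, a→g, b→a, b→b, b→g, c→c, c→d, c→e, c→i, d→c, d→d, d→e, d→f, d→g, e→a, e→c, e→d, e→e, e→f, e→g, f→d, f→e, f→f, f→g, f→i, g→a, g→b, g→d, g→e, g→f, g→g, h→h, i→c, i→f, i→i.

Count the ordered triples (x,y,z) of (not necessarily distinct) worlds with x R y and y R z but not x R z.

38

Enumerating: (a,e,c), (a,e,d), (a,e,f), (a,g,d), (a,g,f), (b,a,e), (b,g,d), (b,g,e), (b,g,f), (c,d,f), (c,d,g), (c,e,a), … and 26 more.
Total: 38.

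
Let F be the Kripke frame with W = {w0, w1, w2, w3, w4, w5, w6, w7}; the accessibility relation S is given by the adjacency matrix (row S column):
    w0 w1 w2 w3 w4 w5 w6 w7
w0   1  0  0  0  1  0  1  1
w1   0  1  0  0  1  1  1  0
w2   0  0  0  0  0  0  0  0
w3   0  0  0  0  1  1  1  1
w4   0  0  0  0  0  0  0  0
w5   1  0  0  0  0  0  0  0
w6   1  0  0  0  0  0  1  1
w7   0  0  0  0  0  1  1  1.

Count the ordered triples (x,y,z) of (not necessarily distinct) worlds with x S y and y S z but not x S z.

Enumerating: (w0,w7,w5), (w1,w5,w0), (w1,w6,w0), (w1,w6,w7), (w3,w5,w0), (w3,w6,w0), (w5,w0,w4), (w5,w0,w6), (w5,w0,w7), (w6,w0,w4), (w6,w7,w5), (w7,w5,w0), (w7,w6,w0).

13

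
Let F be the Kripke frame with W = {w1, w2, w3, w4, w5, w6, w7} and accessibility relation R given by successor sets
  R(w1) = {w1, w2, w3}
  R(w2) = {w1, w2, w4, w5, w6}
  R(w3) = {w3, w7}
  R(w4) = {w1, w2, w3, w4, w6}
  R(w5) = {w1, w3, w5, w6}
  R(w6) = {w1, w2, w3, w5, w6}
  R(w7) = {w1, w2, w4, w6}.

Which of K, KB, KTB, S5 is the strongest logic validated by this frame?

K

Symmetric (axiom B): no — w1 R w3 but not w3 R w1.
Reflexive (axiom T): no — w7 is not related to itself.
Euclidean (axiom 5): no — w1 R w2 and w1 R w3, but not w2 R w3.
So F validates K; KB would additionally require R to be symmetric. The strongest is K.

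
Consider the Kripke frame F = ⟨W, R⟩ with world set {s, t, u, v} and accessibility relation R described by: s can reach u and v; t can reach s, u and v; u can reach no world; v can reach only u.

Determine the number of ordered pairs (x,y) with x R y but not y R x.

Enumerating: (s,u), (s,v), (t,s), (t,u), (t,v), (v,u).

6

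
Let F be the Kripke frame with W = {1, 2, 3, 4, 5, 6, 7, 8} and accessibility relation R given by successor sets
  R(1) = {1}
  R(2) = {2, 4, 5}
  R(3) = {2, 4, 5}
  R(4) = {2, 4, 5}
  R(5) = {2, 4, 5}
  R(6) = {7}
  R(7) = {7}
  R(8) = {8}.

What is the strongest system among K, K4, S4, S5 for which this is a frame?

K4

Transitive (axiom 4): yes — every two-step R-path is closed by a direct edge.
Reflexive (axiom T): no — 3 is not related to itself.
Euclidean (axiom 5): yes — any two successors of a common world are R-related.
So F validates K, K4; S4 would additionally require R to be reflexive. The strongest is K4.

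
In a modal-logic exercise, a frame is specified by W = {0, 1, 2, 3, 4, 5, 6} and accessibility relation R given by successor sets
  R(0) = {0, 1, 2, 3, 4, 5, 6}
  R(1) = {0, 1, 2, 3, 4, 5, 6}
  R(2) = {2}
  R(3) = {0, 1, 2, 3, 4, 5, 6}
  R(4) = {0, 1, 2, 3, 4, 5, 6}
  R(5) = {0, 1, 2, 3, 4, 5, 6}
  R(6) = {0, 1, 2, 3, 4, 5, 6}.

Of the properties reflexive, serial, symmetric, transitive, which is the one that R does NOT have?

symmetric

Reflexive: yes — every world is R-related to itself.
Serial: yes — every world has a successor (e.g. 0 R 0).
Symmetric: no — 0 R 2 but not 2 R 0.
Transitive: yes — every two-step R-path is closed by a direct edge.
Only symmetric fails.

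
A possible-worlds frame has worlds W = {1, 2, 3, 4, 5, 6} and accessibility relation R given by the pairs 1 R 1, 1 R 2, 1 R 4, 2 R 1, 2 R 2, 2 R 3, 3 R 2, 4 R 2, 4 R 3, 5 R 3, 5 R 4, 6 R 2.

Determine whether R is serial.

Yes

Serial: yes — every world has a successor (e.g. 1 R 1).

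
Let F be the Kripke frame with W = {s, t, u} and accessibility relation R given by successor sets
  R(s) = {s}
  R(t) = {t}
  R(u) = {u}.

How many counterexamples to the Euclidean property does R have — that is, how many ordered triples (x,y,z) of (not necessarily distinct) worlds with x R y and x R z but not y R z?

0

R is Euclidean; there are no such tuples.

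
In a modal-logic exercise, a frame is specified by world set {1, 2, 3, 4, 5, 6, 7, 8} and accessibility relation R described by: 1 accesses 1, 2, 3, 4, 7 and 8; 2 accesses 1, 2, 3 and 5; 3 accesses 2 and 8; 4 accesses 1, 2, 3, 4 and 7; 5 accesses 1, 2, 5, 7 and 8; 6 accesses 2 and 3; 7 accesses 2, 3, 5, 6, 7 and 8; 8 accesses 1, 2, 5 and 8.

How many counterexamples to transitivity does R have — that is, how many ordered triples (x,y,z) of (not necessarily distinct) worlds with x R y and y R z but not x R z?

Enumerating: (1,2,5), (1,7,5), (1,7,6), (1,8,5), (2,1,4), (2,1,7), (2,1,8), (2,3,8), (2,5,7), (2,5,8), (3,2,1), (3,2,3), … and 25 more.
Total: 37.

37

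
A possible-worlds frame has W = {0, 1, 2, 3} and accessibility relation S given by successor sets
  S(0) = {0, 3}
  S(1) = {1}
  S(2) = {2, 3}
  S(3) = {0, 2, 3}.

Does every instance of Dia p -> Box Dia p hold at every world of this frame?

No

Axiom 5 corresponds to the accessibility relation being Euclidean.
Euclidean: no — 3 S 0 and 3 S 2, but not 0 S 2.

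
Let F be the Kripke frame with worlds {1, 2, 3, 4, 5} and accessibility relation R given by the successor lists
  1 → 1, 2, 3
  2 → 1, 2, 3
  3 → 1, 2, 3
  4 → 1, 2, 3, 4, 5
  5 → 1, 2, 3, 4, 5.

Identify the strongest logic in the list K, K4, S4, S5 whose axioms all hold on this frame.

S4

Transitive (axiom 4): yes — every two-step R-path is closed by a direct edge.
Reflexive (axiom T): yes — every world is R-related to itself.
Euclidean (axiom 5): no — 4 R 1 and 4 R 5, but not 1 R 5.
So F validates K, K4, S4; S5 would additionally require R to be Euclidean. The strongest is S4.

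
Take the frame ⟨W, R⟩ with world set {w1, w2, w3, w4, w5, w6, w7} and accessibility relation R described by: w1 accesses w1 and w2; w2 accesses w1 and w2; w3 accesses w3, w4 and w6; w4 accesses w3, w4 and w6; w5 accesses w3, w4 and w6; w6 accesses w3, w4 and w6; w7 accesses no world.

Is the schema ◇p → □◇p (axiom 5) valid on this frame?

Yes

Axiom 5 corresponds to the accessibility relation being Euclidean.
Euclidean: yes — any two successors of a common world are R-related.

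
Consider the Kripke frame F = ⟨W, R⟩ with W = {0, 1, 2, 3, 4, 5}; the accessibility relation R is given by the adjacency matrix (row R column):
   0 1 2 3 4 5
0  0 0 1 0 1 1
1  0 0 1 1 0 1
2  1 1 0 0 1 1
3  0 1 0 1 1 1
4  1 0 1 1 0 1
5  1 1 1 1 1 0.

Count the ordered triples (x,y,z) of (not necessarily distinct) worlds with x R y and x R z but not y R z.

Enumerating: (0,2,2), (0,4,4), (0,5,5), (1,2,2), (1,2,3), (1,3,2), (1,5,5), (2,0,0), (2,0,1), (2,1,0), (2,1,1), (2,1,4), … and 27 more.
Total: 39.

39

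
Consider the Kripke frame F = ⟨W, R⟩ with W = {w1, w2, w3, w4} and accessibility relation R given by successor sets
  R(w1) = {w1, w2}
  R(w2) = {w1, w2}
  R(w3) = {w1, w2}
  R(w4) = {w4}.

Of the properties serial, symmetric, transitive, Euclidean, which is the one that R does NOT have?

Serial: yes — every world has a successor (e.g. w1 R w1).
Symmetric: no — w3 R w1 but not w1 R w3.
Transitive: yes — every two-step R-path is closed by a direct edge.
Euclidean: yes — any two successors of a common world are R-related.
Only symmetric fails.

symmetric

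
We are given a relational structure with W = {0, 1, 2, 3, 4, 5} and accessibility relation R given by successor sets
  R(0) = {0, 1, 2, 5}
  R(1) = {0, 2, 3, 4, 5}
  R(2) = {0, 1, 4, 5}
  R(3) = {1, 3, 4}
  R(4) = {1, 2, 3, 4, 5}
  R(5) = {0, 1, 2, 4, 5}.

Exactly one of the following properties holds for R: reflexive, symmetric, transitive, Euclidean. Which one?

Reflexive: no — 1 is not related to itself.
Symmetric: yes — every pair in R has its reverse in R.
Transitive: no — 0 R 1 and 1 R 3, but not 0 R 3.
Euclidean: no — 1 R 0 and 1 R 3, but not 0 R 3.
Only symmetric holds.

symmetric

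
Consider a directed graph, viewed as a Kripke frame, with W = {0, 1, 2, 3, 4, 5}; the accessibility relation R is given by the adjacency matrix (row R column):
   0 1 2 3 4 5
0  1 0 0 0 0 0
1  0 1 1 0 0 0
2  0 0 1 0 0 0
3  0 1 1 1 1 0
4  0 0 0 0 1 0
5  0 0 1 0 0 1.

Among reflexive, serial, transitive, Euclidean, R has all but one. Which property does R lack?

Reflexive: yes — every world is R-related to itself.
Serial: yes — every world has a successor (e.g. 0 R 0).
Transitive: yes — every two-step R-path is closed by a direct edge.
Euclidean: no — 3 R 1 and 3 R 4, but not 1 R 4.
Only Euclidean fails.

Euclidean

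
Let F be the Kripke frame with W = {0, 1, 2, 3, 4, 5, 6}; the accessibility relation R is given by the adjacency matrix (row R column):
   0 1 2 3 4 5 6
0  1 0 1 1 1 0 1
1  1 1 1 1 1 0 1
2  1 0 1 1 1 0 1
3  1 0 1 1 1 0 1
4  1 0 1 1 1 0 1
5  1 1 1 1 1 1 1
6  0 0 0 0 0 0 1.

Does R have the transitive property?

Transitive: yes — every two-step R-path is closed by a direct edge.

Yes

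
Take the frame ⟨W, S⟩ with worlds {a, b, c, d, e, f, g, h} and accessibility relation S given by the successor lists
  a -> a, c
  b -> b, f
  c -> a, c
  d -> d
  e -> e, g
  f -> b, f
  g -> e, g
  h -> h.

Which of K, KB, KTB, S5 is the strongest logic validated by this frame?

S5

Symmetric (axiom B): yes — every pair in S has its reverse in S.
Reflexive (axiom T): yes — every world is S-related to itself.
Euclidean (axiom 5): yes — any two successors of a common world are S-related.
So F validates K, KB, KTB, S5. The strongest is S5.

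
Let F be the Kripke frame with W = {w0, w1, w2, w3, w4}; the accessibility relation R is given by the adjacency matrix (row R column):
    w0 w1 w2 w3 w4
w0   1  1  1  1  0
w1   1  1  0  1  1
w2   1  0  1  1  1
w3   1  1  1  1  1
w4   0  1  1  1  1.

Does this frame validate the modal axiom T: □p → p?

By correspondence theory, T is valid on a frame iff R is reflexive.
Reflexive: yes — every world is R-related to itself.

Yes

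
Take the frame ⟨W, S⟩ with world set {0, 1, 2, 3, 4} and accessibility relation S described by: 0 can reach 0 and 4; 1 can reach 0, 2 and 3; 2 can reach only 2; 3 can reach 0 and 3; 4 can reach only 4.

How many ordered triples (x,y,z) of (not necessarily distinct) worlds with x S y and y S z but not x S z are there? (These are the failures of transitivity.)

Enumerating: (1,0,4), (3,0,4).

2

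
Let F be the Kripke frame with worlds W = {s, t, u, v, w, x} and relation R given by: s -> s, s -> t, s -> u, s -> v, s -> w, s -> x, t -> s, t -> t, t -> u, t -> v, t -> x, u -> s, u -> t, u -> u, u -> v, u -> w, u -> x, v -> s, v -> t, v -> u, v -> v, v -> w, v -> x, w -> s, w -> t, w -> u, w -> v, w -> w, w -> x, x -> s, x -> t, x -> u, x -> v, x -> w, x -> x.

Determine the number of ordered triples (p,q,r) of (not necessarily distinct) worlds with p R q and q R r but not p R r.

Enumerating: (t,s,w), (t,u,w), (t,v,w), (t,x,w).

4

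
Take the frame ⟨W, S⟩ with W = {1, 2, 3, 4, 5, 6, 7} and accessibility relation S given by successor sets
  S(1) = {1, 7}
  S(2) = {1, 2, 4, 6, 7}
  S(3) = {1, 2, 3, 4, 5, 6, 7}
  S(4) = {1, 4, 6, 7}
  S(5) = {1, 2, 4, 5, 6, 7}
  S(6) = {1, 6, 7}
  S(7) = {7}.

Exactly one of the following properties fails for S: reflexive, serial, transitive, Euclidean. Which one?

Reflexive: yes — every world is S-related to itself.
Serial: yes — every world has a successor (e.g. 1 S 1).
Transitive: yes — every two-step S-path is closed by a direct edge.
Euclidean: no — 2 S 1 and 2 S 4, but not 1 S 4.
Only Euclidean fails.

Euclidean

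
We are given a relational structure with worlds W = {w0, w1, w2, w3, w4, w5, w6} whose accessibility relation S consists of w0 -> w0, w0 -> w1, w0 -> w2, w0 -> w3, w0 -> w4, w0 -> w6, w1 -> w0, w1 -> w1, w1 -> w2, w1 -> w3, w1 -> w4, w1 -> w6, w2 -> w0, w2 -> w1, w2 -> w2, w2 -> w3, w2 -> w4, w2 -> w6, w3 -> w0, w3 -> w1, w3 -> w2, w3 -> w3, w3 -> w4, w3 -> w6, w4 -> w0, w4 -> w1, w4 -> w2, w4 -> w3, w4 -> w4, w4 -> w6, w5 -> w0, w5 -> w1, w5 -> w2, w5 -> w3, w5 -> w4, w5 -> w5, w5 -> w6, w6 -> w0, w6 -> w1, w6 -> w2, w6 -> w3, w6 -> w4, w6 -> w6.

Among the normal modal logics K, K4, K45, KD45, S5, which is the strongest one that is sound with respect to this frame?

K4

Transitive (axiom 4): yes — every two-step S-path is closed by a direct edge.
Euclidean (axiom 5): no — w5 S w0 and w5 S w5, but not w0 S w5.
Serial (axiom D): yes — every world has a successor (e.g. w0 S w0).
Reflexive (axiom T): yes — every world is S-related to itself.
So F validates K, K4; K45 would additionally require S to be Euclidean. The strongest is K4.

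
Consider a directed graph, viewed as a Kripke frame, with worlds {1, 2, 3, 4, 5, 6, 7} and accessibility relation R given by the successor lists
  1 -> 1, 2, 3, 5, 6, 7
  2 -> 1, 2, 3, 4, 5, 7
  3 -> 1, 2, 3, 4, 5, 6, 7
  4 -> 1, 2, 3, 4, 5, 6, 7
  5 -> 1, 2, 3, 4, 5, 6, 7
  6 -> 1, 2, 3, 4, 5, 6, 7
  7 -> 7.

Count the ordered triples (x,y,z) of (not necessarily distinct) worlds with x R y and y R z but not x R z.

8

Enumerating: (1,2,4), (1,3,4), (1,5,4), (1,6,4), (2,1,6), (2,3,6), (2,4,6), (2,5,6).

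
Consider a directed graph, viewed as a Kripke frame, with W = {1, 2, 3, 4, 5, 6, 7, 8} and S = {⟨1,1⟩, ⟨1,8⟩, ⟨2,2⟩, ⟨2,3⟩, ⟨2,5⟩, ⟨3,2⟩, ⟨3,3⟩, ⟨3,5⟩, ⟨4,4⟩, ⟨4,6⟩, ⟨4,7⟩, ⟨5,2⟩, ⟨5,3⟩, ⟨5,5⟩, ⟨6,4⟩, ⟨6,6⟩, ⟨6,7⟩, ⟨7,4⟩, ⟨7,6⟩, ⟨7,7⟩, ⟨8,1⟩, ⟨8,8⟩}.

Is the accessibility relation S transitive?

Transitive: yes — every two-step S-path is closed by a direct edge.

Yes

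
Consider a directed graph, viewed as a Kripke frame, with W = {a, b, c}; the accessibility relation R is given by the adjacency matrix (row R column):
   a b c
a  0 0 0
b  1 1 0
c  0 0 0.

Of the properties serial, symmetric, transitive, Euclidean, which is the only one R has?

Serial: no — a has no R-successor.
Symmetric: no — b R a but not a R b.
Transitive: yes — every two-step R-path is closed by a direct edge.
Euclidean: no — b R a and b R a, but not a R a.
Only transitive holds.

transitive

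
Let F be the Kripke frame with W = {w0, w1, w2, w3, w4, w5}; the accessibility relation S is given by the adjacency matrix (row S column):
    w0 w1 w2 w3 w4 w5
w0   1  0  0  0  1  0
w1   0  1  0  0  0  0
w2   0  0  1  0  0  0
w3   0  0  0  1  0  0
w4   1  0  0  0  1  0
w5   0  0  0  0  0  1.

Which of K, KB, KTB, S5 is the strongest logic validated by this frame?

S5

Symmetric (axiom B): yes — every pair in S has its reverse in S.
Reflexive (axiom T): yes — every world is S-related to itself.
Euclidean (axiom 5): yes — any two successors of a common world are S-related.
So F validates K, KB, KTB, S5. The strongest is S5.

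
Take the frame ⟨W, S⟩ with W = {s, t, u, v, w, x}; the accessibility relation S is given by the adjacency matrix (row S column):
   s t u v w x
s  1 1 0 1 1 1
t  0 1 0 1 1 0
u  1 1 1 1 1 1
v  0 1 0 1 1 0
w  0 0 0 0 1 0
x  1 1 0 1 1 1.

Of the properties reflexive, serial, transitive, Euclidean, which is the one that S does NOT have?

Euclidean

Reflexive: yes — every world is S-related to itself.
Serial: yes — every world has a successor (e.g. s S s).
Transitive: yes — every two-step S-path is closed by a direct edge.
Euclidean: no — s S t and s S x, but not t S x.
Only Euclidean fails.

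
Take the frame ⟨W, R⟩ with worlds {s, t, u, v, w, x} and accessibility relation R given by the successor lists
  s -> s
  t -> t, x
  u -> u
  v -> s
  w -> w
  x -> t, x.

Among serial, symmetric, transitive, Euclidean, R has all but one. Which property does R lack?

Serial: yes — every world has a successor (e.g. s R s).
Symmetric: no — v R s but not s R v.
Transitive: yes — every two-step R-path is closed by a direct edge.
Euclidean: yes — any two successors of a common world are R-related.
Only symmetric fails.

symmetric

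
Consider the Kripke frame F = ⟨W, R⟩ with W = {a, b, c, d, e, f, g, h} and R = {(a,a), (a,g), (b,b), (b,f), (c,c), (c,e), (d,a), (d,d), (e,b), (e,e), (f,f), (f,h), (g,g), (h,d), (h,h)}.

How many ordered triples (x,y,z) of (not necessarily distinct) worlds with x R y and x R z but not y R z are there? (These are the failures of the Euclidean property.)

Enumerating: (a,g,a), (b,f,b), (c,e,c), (d,a,d), (e,b,e), (f,h,f), (h,d,h).

7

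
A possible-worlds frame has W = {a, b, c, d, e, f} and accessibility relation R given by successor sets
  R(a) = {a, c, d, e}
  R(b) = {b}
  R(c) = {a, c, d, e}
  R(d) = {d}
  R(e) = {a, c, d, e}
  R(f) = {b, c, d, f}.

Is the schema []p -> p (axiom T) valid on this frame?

The schema T characterises exactly the reflexive frames.
Reflexive: yes — every world is R-related to itself.

Yes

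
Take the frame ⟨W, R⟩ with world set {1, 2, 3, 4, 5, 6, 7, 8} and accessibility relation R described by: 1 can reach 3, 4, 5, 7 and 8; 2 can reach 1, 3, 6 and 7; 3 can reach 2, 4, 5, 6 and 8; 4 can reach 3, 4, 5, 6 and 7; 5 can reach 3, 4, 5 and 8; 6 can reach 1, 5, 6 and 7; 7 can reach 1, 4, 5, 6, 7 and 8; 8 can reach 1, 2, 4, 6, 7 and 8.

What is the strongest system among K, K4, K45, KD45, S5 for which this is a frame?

Transitive (axiom 4): no — 1 R 3 and 3 R 2, but not 1 R 2.
Euclidean (axiom 5): no — 1 R 3 and 1 R 7, but not 3 R 7.
Serial (axiom D): yes — every world has a successor (e.g. 1 R 3).
Reflexive (axiom T): no — 1 is not related to itself.
So F validates K; K4 would additionally require R to be transitive. The strongest is K.

K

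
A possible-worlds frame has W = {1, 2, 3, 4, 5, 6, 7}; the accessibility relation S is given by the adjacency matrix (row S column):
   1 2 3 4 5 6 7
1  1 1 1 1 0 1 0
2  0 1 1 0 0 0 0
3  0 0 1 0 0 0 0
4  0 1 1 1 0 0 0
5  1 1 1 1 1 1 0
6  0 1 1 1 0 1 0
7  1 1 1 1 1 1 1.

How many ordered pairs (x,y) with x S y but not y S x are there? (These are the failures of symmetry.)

Enumerating: (1,2), (1,3), (1,4), (1,6), (2,3), (4,2), (4,3), (5,1), (5,2), (5,3), (5,4), (5,6), … and 9 more.
Total: 21.

21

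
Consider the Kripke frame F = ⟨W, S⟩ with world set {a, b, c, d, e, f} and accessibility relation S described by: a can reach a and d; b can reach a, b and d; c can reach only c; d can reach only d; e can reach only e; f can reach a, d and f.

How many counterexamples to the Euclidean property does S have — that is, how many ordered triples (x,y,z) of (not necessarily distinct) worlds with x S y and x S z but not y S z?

Enumerating: (a,d,a), (b,a,b), (b,d,a), (b,d,b), (f,a,f), (f,d,a), (f,d,f).

7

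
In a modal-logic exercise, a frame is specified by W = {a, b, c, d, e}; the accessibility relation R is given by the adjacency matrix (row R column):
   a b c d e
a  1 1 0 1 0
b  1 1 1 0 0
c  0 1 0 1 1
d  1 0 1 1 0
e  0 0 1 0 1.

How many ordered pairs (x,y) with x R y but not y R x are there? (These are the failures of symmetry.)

R is symmetric; there are no such tuples.

0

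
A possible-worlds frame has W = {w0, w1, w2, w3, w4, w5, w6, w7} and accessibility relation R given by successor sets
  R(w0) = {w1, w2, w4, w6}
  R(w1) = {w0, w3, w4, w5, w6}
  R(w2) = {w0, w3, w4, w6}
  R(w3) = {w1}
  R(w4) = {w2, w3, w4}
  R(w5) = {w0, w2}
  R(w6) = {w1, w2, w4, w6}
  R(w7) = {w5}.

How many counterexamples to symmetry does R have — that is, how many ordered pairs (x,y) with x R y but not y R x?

Enumerating: (w0,w4), (w0,w6), (w1,w4), (w1,w5), (w2,w3), (w4,w3), (w5,w0), (w5,w2), (w6,w4), (w7,w5).

10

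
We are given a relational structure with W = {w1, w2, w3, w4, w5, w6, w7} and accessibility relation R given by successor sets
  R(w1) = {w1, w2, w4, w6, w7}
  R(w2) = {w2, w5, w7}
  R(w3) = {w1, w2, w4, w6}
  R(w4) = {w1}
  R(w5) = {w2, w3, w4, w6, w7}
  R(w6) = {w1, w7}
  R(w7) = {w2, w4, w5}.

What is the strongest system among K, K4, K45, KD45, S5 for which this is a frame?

Transitive (axiom 4): no — w1 R w2 and w2 R w5, but not w1 R w5.
Euclidean (axiom 5): no — w1 R w2 and w1 R w4, but not w2 R w4.
Serial (axiom D): yes — every world has a successor (e.g. w1 R w1).
Reflexive (axiom T): no — w3 is not related to itself.
So F validates K; K4 would additionally require R to be transitive. The strongest is K.

K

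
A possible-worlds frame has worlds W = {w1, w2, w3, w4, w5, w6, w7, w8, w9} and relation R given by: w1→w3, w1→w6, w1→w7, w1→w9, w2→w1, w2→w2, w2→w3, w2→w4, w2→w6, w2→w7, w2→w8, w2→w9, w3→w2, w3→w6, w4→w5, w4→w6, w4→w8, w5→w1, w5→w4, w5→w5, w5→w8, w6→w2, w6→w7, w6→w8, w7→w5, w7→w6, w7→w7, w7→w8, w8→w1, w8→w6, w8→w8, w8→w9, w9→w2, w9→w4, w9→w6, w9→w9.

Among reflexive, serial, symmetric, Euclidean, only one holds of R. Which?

serial

Reflexive: no — w1 is not related to itself.
Serial: yes — every world has a successor (e.g. w1 R w3).
Symmetric: no — w1 R w3 but not w3 R w1.
Euclidean: no — w1 R w3 and w1 R w7, but not w3 R w7.
Only serial holds.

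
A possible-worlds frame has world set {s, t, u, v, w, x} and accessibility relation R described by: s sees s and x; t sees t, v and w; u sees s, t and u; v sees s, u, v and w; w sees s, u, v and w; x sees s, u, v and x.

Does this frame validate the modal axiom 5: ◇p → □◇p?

The schema 5 characterises exactly the Euclidean frames.
Euclidean: no — u R s and u R t, but not s R t.

No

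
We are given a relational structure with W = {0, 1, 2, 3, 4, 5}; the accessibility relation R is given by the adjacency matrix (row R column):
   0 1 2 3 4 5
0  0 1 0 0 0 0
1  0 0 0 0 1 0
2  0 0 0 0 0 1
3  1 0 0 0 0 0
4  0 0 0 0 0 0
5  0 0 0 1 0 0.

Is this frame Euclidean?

No

Euclidean: no — 0 R 1 and 0 R 1, but not 1 R 1.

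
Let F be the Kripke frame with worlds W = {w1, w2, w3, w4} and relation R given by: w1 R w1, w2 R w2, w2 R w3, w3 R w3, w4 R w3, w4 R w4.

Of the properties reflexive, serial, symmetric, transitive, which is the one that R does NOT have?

symmetric

Reflexive: yes — every world is R-related to itself.
Serial: yes — every world has a successor (e.g. w1 R w1).
Symmetric: no — w2 R w3 but not w3 R w2.
Transitive: yes — every two-step R-path is closed by a direct edge.
Only symmetric fails.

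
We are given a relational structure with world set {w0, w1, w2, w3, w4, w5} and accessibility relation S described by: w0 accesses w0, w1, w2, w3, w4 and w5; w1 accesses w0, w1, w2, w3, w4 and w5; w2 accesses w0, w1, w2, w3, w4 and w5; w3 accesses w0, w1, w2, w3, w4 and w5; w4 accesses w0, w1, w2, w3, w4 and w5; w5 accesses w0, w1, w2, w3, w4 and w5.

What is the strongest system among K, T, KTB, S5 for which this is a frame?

Reflexive (axiom T): yes — every world is S-related to itself.
Symmetric (axiom B): yes — every pair in S has its reverse in S.
Euclidean (axiom 5): yes — any two successors of a common world are S-related.
So F validates K, T, KTB, S5. The strongest is S5.

S5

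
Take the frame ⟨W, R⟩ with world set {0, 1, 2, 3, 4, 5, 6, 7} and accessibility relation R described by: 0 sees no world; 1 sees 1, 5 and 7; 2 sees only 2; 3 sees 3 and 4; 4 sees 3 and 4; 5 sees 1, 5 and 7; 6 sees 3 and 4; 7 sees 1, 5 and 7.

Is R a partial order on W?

No

Reflexive: no — 0 is not related to itself.
Transitive: yes — every two-step R-path is closed by a direct edge.
Antisymmetric: no — 1 R 5 and 5 R 1 with 1 ≠ 5.
So R is not a partial order.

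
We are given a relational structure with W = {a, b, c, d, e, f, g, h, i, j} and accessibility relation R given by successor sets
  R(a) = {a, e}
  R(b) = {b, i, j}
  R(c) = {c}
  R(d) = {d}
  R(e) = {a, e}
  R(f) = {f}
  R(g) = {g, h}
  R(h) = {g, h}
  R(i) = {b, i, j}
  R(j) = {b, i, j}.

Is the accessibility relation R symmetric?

Symmetric: yes — every pair in R has its reverse in R.

Yes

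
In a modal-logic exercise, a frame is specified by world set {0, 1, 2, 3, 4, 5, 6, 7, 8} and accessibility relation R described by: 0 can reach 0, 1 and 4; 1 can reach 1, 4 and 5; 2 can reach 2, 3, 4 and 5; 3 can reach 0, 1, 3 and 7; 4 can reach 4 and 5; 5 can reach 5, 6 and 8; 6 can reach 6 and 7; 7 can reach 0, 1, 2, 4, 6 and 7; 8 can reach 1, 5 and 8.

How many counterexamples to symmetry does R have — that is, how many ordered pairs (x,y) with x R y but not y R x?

17

Enumerating: (0,1), (0,4), (1,4), (1,5), (2,3), (2,4), (2,5), (3,0), (3,1), (3,7), (4,5), (5,6), (7,0), (7,1), (7,2), (7,4), (8,1).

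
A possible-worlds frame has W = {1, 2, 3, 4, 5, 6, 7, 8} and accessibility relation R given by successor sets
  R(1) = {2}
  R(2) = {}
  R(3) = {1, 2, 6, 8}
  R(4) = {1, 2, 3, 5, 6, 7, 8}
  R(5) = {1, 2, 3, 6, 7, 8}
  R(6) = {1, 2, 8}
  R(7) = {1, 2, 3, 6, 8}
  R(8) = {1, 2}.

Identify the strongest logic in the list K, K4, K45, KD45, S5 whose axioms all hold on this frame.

Transitive (axiom 4): yes — every two-step R-path is closed by a direct edge.
Euclidean (axiom 5): no — 3 R 1 and 3 R 6, but not 1 R 6.
Serial (axiom D): no — 2 has no R-successor.
Reflexive (axiom T): no — 1 is not related to itself.
So F validates K, K4; K45 would additionally require R to be Euclidean. The strongest is K4.

K4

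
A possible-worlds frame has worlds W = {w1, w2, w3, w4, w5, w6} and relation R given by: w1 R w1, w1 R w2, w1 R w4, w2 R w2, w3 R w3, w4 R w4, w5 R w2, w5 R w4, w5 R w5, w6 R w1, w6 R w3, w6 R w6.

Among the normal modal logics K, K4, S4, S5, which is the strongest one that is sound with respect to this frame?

K

Transitive (axiom 4): no — w6 R w1 and w1 R w2, but not w6 R w2.
Reflexive (axiom T): yes — every world is R-related to itself.
Euclidean (axiom 5): no — w1 R w2 and w1 R w4, but not w2 R w4.
So F validates K; K4 would additionally require R to be transitive. The strongest is K.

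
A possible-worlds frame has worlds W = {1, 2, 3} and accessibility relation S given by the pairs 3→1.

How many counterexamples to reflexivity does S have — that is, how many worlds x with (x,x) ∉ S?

3

Enumerating: 1, 2, 3.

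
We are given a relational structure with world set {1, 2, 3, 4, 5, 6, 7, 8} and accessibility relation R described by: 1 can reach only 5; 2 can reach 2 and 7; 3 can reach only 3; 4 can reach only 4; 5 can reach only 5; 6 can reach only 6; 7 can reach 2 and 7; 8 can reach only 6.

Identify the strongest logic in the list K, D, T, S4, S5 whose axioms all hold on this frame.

D

Serial (axiom D): yes — every world has a successor (e.g. 1 R 5).
Reflexive (axiom T): no — 1 is not related to itself.
Transitive (axiom 4): yes — every two-step R-path is closed by a direct edge.
Euclidean (axiom 5): yes — any two successors of a common world are R-related.
So F validates K, D; T would additionally require R to be reflexive. The strongest is D.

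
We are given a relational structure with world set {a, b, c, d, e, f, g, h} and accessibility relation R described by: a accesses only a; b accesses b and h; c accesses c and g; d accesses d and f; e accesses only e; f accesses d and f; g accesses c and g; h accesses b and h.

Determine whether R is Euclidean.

Euclidean: yes — any two successors of a common world are R-related.

Yes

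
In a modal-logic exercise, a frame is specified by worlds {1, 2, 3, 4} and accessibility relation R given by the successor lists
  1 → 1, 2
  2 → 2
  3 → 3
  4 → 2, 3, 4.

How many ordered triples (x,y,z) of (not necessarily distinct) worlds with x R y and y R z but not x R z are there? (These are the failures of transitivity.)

R is transitive; there are no such tuples.

0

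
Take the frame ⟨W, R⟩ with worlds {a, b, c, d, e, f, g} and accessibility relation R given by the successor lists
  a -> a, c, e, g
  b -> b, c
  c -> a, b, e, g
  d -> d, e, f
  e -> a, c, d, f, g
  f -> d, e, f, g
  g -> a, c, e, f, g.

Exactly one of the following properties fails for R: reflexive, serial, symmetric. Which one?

Reflexive: no — c is not related to itself.
Serial: yes — every world has a successor (e.g. a R a).
Symmetric: yes — every pair in R has its reverse in R.
Only reflexive fails.

reflexive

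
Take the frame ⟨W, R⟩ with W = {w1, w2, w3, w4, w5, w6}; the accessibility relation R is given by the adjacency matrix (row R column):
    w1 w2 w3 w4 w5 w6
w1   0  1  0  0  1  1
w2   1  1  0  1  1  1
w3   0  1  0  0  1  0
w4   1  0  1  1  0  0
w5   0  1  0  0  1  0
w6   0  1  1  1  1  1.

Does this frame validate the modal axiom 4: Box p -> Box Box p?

The schema 4 characterises exactly the transitive frames.
Transitive: no — w1 R w2 and w2 R w4, but not w1 R w4.

No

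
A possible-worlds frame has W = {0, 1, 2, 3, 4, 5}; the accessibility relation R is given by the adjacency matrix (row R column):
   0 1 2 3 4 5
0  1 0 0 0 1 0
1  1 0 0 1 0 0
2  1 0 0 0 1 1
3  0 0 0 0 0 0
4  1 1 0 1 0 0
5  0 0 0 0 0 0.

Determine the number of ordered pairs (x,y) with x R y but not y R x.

7

Enumerating: (1,0), (1,3), (2,0), (2,4), (2,5), (4,1), (4,3).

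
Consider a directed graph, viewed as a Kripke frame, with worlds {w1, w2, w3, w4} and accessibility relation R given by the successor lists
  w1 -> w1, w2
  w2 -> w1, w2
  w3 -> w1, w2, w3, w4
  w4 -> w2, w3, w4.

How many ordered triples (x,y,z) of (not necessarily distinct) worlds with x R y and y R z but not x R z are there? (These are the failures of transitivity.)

Enumerating: (w4,w2,w1), (w4,w3,w1).

2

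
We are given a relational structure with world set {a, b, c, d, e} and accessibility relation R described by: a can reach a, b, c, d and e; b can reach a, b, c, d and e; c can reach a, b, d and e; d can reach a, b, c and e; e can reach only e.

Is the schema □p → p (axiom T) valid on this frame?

No

The schema T characterises exactly the reflexive frames.
Reflexive: no — c is not related to itself.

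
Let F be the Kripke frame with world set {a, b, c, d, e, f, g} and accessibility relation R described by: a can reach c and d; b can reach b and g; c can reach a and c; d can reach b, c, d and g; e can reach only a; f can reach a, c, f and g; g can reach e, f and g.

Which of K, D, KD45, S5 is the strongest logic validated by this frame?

Serial (axiom D): yes — every world has a successor (e.g. a R c).
Euclidean (axiom 5): no — a R c and a R d, but not c R d.
Transitive (axiom 4): no — a R d and d R b, but not a R b.
Reflexive (axiom T): no — a is not related to itself.
So F validates K, D; KD45 would additionally require R to be Euclidean and transitive. The strongest is D.

D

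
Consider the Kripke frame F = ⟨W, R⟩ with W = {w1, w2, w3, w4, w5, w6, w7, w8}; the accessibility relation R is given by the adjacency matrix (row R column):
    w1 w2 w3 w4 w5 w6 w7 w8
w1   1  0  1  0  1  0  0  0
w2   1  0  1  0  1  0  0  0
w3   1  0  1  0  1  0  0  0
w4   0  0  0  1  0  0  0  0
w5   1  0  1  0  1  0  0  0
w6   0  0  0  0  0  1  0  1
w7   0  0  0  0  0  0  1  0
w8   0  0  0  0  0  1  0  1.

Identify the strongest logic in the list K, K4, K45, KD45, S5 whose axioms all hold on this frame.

Transitive (axiom 4): yes — every two-step R-path is closed by a direct edge.
Euclidean (axiom 5): yes — any two successors of a common world are R-related.
Serial (axiom D): yes — every world has a successor (e.g. w1 R w1).
Reflexive (axiom T): no — w2 is not related to itself.
So F validates K, K4, K45, KD45; S5 would additionally require R to be reflexive. The strongest is KD45.

KD45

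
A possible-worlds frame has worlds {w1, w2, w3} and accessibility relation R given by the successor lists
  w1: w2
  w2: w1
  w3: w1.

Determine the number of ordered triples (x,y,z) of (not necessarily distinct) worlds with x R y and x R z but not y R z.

3

Enumerating: (w1,w2,w2), (w2,w1,w1), (w3,w1,w1).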